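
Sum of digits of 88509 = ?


8 + 8 + 5 + 0 + 9 = 30


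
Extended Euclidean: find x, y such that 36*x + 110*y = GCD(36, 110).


Tabular extended Euclidean (each row: r = 36*s + 110*t):
r=36, s=1, t=0
r=110, s=0, t=1
q=0: r=36, s=1, t=0   [36*(1) + 110*(0) = 36]
q=3: r=2, s=-3, t=1   [36*(-3) + 110*(1) = 2]
q=18: r=0, s=55, t=-18   [36*(55) + 110*(-18) = 0]
GCD = 2; from the row with r=2: x=-3, y=1
Check: 36*(-3) + 110*(1) = -108 + 110 = 2

GCD = 2, x = -3, y = 1


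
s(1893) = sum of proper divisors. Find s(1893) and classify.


Proper divisors: 1, 3, 631
Sum = 1 + 3 + 631 = 635
635 < 1893 → deficient

s(1893) = 635 (deficient)


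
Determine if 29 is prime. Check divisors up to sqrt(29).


Check divisors up to sqrt(29) = 5.3852
No divisors found.
29 is prime.

Yes, 29 is prime


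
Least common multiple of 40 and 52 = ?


GCD(40, 52) = 4
LCM = 40*52/4 = 2080/4 = 520

LCM = 520


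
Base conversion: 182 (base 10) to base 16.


182 (base 10) = 182 (decimal)
182 (decimal) = B6 (base 16)


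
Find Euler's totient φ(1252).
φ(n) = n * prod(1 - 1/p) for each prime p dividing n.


1252 = 2^2 × 313
Prime factors: 2, 313
φ(1252) = 1252 × (1-1/2) × (1-1/313)
= 1252 × 1/2 × 312/313 = 624

φ(1252) = 624


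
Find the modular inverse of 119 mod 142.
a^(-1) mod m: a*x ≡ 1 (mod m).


Use the extended Euclidean algorithm on (142, 119); each row r = 142*s + 119*t:
r=142, s=1, t=0
r=119, s=0, t=1
q=1: r=23, s=1, t=-1   [142*(1) + 119*(-1) = 23]
q=5: r=4, s=-5, t=6   [142*(-5) + 119*(6) = 4]
q=5: r=3, s=26, t=-31   [142*(26) + 119*(-31) = 3]
q=1: r=1, s=-31, t=37   [142*(-31) + 119*(37) = 1]
q=3: r=0, s=119, t=-142   [142*(119) + 119*(-142) = 0]
GCD = 1 with t = 37, so 119*(37) ≡ 1 (mod 142)
Inverse = 37 mod 142 = 37
Check: 119 * 37 = 4403 ≡ 1 (mod 142)

119^(-1) ≡ 37 (mod 142)


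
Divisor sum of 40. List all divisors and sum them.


Divisors of 40: 1, 2, 4, 5, 8, 10, 20, 40
Sum = 1 + 2 + 4 + 5 + 8 + 10 + 20 + 40 = 90

σ(40) = 90


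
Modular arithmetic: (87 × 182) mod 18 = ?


87 × 182 = 15834
15834 mod 18 = 12


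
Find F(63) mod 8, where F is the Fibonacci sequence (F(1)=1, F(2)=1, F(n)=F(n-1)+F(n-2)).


F(k) mod 8 for k=1..63:
1, 1, 2, 3, 5, 0, 5, 5, 2, 7, 1, 0, 1, 1, 2, 3, 5, 0, 5, 5, 2, 7, 1, 0, 1, 1, 2, 3, 5, 0, 5, 5, 2, 7, 1, 0, 1, 1, 2, 3, 5, 0, 5, 5, 2, 7, 1, 0, 1, 1, 2, 3, 5, 0, 5, 5, 2, 7, 1, 0, 1, 1, 2
F(63) mod 8 = 2


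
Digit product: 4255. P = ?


4 × 2 × 5 × 5 = 200


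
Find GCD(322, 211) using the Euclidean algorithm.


322 = 1 * 211 + 111
211 = 1 * 111 + 100
111 = 1 * 100 + 11
100 = 9 * 11 + 1
11 = 11 * 1 + 0
GCD = 1


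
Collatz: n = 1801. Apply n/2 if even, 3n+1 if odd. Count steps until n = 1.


1801 → 5404 → 2702 → 1351 → 4054 → 2027 → 6082 → 3041 → 9124 → 4562 → 2281 → 6844 → 3422 → 1711 → 5134 → 2567 → 7702 → 3851 → 11554 → 5777 → 17332 → 8666 → 4333 → 13000 → 6500 → 3250 → 1625 → 4876 → 2438 → 1219 → 3658 → 1829 → 5488 → 2744 → 1372 → 686 → 343 → 1030 → 515 → 1546 → 773 → 2320 → 1160 → 580 → 290 → 145 → 436 → 218 → 109 → 328 → 164 → 82 → 41 → 124 → 62 → 31 → 94 → 47 → 142 → 71 → 214 → 107 → 322 → 161 → 484 → 242 → 121 → 364 → 182 → 91 → 274 → 137 → 412 → 206 → 103 → 310 → 155 → 466 → 233 → 700 → 350 → 175 → 526 → 263 → 790 → 395 → 1186 → 593 → 1780 → 890 → 445 → 1336 → 668 → 334 → 167 → 502 → 251 → 754 → 377 → 1132 → 566 → 283 → 850 → 425 → 1276 → 638 → 319 → 958 → 479 → 1438 → 719 → 2158 → 1079 → 3238 → 1619 → 4858 → 2429 → 7288 → 3644 → 1822 → 911 → 2734 → 1367 → 4102 → 2051 → 6154 → 3077 → 9232 → 4616 → 2308 → 1154 → 577 → 1732 → 866 → 433 → 1300 → 650 → 325 → 976 → 488 → 244 → 122 → 61 → 184 → 92 → 46 → 23 → 70 → 35 → 106 → 53 → 160 → 80 → 40 → 20 → 10 → 5 → 16 → 8 → 4 → 2 → 1
Total steps = 161

161 steps


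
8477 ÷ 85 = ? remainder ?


8477 = 85 * 99 + 62
Check: 8415 + 62 = 8477

q = 99, r = 62


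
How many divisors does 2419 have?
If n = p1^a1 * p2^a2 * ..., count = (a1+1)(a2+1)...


2419 = 41^1 × 59^1
d(2419) = (1+1) × (1+1) = 4

4 divisors


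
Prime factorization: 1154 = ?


1154 / 2 = 577
577 / 577 = 1
1154 = 2 × 577


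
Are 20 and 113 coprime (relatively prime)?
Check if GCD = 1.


Euclidean algorithm:
113 = 5 * 20 + 13
20 = 1 * 13 + 7
13 = 1 * 7 + 6
7 = 1 * 6 + 1
6 = 6 * 1 + 0
GCD(20, 113) = 1

Yes, coprime (GCD = 1)


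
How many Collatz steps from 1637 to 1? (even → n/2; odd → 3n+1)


1637 → 4912 → 2456 → 1228 → 614 → 307 → 922 → 461 → 1384 → 692 → 346 → 173 → 520 → 260 → 130 → 65 → 196 → 98 → 49 → 148 → 74 → 37 → 112 → 56 → 28 → 14 → 7 → 22 → 11 → 34 → 17 → 52 → 26 → 13 → 40 → 20 → 10 → 5 → 16 → 8 → 4 → 2 → 1
Total steps = 42

42 steps


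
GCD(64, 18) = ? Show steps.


64 = 3 * 18 + 10
18 = 1 * 10 + 8
10 = 1 * 8 + 2
8 = 4 * 2 + 0
GCD = 2


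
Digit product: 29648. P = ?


2 × 9 × 6 × 4 × 8 = 3456


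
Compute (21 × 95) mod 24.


21 × 95 = 1995
1995 mod 24 = 3


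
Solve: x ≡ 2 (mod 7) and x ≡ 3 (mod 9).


M = 7*9 = 63
M1 = M/7 = 9, M2 = M/9 = 7
M1^(-1) mod 7 = 4, M2^(-1) mod 9 = 4
x = 2*9*4 + 3*7*4 = 156
156 mod 63 = 30
Check: 30 mod 7 = 2 ✓, 30 mod 9 = 3 ✓

x ≡ 30 (mod 63)


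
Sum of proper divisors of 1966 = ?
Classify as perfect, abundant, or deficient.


Proper divisors: 1, 2, 983
Sum = 1 + 2 + 983 = 986
986 < 1966 → deficient

s(1966) = 986 (deficient)


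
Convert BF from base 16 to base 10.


BF (base 16) = 191 (decimal)
191 (decimal) = 191 (base 10)


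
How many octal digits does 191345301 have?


191345301 in base 8 = 1331731225
Number of digits = 10

10 digits (base 8)


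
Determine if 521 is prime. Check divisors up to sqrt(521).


Check divisors up to sqrt(521) = 22.8254
No divisors found.
521 is prime.

Yes, 521 is prime


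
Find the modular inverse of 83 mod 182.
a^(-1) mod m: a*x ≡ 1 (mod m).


Use the extended Euclidean algorithm on (182, 83); each row r = 182*s + 83*t:
r=182, s=1, t=0
r=83, s=0, t=1
q=2: r=16, s=1, t=-2   [182*(1) + 83*(-2) = 16]
q=5: r=3, s=-5, t=11   [182*(-5) + 83*(11) = 3]
q=5: r=1, s=26, t=-57   [182*(26) + 83*(-57) = 1]
q=3: r=0, s=-83, t=182   [182*(-83) + 83*(182) = 0]
GCD = 1 with t = -57, so 83*(-57) ≡ 1 (mod 182)
Inverse = -57 mod 182 = 125
Check: 83 * 125 = 10375 ≡ 1 (mod 182)

83^(-1) ≡ 125 (mod 182)


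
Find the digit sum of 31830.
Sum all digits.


3 + 1 + 8 + 3 + 0 = 15


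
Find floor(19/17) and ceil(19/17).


19/17 = 1.1176
floor = 1
ceil = 2

floor = 1, ceil = 2


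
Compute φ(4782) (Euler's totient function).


4782 = 2 × 3 × 797
Prime factors: 2, 3, 797
φ(4782) = 4782 × (1-1/2) × (1-1/3) × (1-1/797)
= 4782 × 1/2 × 2/3 × 796/797 = 1592

φ(4782) = 1592


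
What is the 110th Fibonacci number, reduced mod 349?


F(k) mod 349 for k=1..110:
1, 1, 2, 3, 5, 8, 13, 21, 34, 55, 89, 144, 233, 28, 261, 289, 201, 141, 342, 134, 127, 261, 39, 300, 339, 290, 280, 221, 152, 24, 176, 200, 27, 227, 254, 132, 37, 169, 206, 26, 232, 258, 141, 50, 191, 241, 83, 324, 58, 33, 91, 124, 215, 339, 205, 195, 51, 246, 297, 194, 142, 336, 129, 116, 245, 12, 257, 269, 177, 97, 274, 22, 296, 318, 265, 234, 150, 35, 185, 220, 56, 276, 332, 259, 242, 152, 45, 197, 242, 90, 332, 73, 56, 129, 185, 314, 150, 115, 265, 31, 296, 327, 274, 252, 177, 80, 257, 337, 245, 233
F(110) mod 349 = 233


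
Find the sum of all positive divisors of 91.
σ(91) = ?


Divisors of 91: 1, 7, 13, 91
Sum = 1 + 7 + 13 + 91 = 112

σ(91) = 112


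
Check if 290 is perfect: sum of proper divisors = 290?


Proper divisors of 290: 1, 2, 5, 10, 29, 58, 145
Sum = 1 + 2 + 5 + 10 + 29 + 58 + 145 = 250

No, 290 is not perfect (250 ≠ 290)


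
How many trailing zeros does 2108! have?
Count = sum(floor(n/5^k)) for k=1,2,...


floor(2108/5) = 421
floor(2108/25) = 84
floor(2108/125) = 16
floor(2108/625) = 3
Total = 524

524 trailing zeros


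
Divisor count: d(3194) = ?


3194 = 2^1 × 1597^1
d(3194) = (1+1) × (1+1) = 4

4 divisors


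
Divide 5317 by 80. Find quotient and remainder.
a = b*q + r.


5317 = 80 * 66 + 37
Check: 5280 + 37 = 5317

q = 66, r = 37


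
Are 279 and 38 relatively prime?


Euclidean algorithm:
279 = 7 * 38 + 13
38 = 2 * 13 + 12
13 = 1 * 12 + 1
12 = 12 * 1 + 0
GCD(279, 38) = 1

Yes, coprime (GCD = 1)


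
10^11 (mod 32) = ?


10^1 mod 32 = 10
10^2 mod 32 = 4
10^3 mod 32 = 8
10^4 mod 32 = 16
10^5 mod 32 = 0
10^6 mod 32 = 0
10^7 mod 32 = 0
10^8 mod 32 = 0
10^9 mod 32 = 0
10^10 mod 32 = 0
10^11 mod 32 = 0


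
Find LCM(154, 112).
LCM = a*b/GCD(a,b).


GCD(154, 112) = 14
LCM = 154*112/14 = 17248/14 = 1232

LCM = 1232


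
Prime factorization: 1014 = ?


1014 / 2 = 507
507 / 3 = 169
169 / 13 = 13
13 / 13 = 1
1014 = 2 × 3 × 13^2


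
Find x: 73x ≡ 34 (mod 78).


GCD(73, 78) = 1, unique solution
a^(-1) mod 78 = 31
x = 31 * 34 mod 78 = 40

x ≡ 40 (mod 78)


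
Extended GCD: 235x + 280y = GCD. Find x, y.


Tabular extended Euclidean (each row: r = 235*s + 280*t):
r=235, s=1, t=0
r=280, s=0, t=1
q=0: r=235, s=1, t=0   [235*(1) + 280*(0) = 235]
q=1: r=45, s=-1, t=1   [235*(-1) + 280*(1) = 45]
q=5: r=10, s=6, t=-5   [235*(6) + 280*(-5) = 10]
q=4: r=5, s=-25, t=21   [235*(-25) + 280*(21) = 5]
q=2: r=0, s=56, t=-47   [235*(56) + 280*(-47) = 0]
GCD = 5; from the row with r=5: x=-25, y=21
Check: 235*(-25) + 280*(21) = -5875 + 5880 = 5

GCD = 5, x = -25, y = 21


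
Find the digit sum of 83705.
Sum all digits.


8 + 3 + 7 + 0 + 5 = 23


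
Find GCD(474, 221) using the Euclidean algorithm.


474 = 2 * 221 + 32
221 = 6 * 32 + 29
32 = 1 * 29 + 3
29 = 9 * 3 + 2
3 = 1 * 2 + 1
2 = 2 * 1 + 0
GCD = 1


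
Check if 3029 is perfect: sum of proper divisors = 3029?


Proper divisors of 3029: 1, 13, 233
Sum = 1 + 13 + 233 = 247

No, 3029 is not perfect (247 ≠ 3029)


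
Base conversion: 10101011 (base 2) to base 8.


10101011 (base 2) = 171 (decimal)
171 (decimal) = 253 (base 8)


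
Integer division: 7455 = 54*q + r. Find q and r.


7455 = 54 * 138 + 3
Check: 7452 + 3 = 7455

q = 138, r = 3


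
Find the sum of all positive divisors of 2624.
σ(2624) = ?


Divisors of 2624: 1, 2, 4, 8, 16, 32, 41, 64, 82, 164, 328, 656, 1312, 2624
Sum = 1 + 2 + 4 + 8 + 16 + 32 + 41 + 64 + 82 + 164 + 328 + 656 + 1312 + 2624 = 5334

σ(2624) = 5334


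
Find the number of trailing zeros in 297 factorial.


floor(297/5) = 59
floor(297/25) = 11
floor(297/125) = 2
Total = 72

72 trailing zeros


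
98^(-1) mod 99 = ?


Use the extended Euclidean algorithm on (99, 98); each row r = 99*s + 98*t:
r=99, s=1, t=0
r=98, s=0, t=1
q=1: r=1, s=1, t=-1   [99*(1) + 98*(-1) = 1]
q=98: r=0, s=-98, t=99   [99*(-98) + 98*(99) = 0]
GCD = 1 with t = -1, so 98*(-1) ≡ 1 (mod 99)
Inverse = -1 mod 99 = 98
Check: 98 * 98 = 9604 ≡ 1 (mod 99)

98^(-1) ≡ 98 (mod 99)


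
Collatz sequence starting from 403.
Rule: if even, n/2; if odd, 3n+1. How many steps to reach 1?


403 → 1210 → 605 → 1816 → 908 → 454 → 227 → 682 → 341 → 1024 → 512 → 256 → 128 → 64 → 32 → 16 → 8 → 4 → 2 → 1
Total steps = 19

19 steps


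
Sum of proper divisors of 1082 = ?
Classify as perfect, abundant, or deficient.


Proper divisors: 1, 2, 541
Sum = 1 + 2 + 541 = 544
544 < 1082 → deficient

s(1082) = 544 (deficient)


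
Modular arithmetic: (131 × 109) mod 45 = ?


131 × 109 = 14279
14279 mod 45 = 14


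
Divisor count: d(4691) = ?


4691 = 4691^1
d(4691) = (1+1) = 2

2 divisors


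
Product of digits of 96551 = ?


9 × 6 × 5 × 5 × 1 = 1350


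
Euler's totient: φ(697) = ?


697 = 17 × 41
Prime factors: 17, 41
φ(697) = 697 × (1-1/17) × (1-1/41)
= 697 × 16/17 × 40/41 = 640

φ(697) = 640


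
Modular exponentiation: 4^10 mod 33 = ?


4^1 mod 33 = 4
4^2 mod 33 = 16
4^3 mod 33 = 31
4^4 mod 33 = 25
4^5 mod 33 = 1
4^6 mod 33 = 4
4^7 mod 33 = 16
4^8 mod 33 = 31
4^9 mod 33 = 25
4^10 mod 33 = 1


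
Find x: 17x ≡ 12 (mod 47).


GCD(17, 47) = 1, unique solution
a^(-1) mod 47 = 36
x = 36 * 12 mod 47 = 9

x ≡ 9 (mod 47)


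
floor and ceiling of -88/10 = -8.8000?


-88/10 = -8.8000
floor = -9
ceil = -8

floor = -9, ceil = -8


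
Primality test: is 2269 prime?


Check divisors up to sqrt(2269) = 47.6340
No divisors found.
2269 is prime.

Yes, 2269 is prime


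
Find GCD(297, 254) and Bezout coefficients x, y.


Tabular extended Euclidean (each row: r = 297*s + 254*t):
r=297, s=1, t=0
r=254, s=0, t=1
q=1: r=43, s=1, t=-1   [297*(1) + 254*(-1) = 43]
q=5: r=39, s=-5, t=6   [297*(-5) + 254*(6) = 39]
q=1: r=4, s=6, t=-7   [297*(6) + 254*(-7) = 4]
q=9: r=3, s=-59, t=69   [297*(-59) + 254*(69) = 3]
q=1: r=1, s=65, t=-76   [297*(65) + 254*(-76) = 1]
q=3: r=0, s=-254, t=297   [297*(-254) + 254*(297) = 0]
GCD = 1; from the row with r=1: x=65, y=-76
Check: 297*(65) + 254*(-76) = 19305 - 19304 = 1

GCD = 1, x = 65, y = -76


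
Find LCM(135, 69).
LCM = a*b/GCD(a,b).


GCD(135, 69) = 3
LCM = 135*69/3 = 9315/3 = 3105

LCM = 3105


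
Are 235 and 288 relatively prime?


Euclidean algorithm:
288 = 1 * 235 + 53
235 = 4 * 53 + 23
53 = 2 * 23 + 7
23 = 3 * 7 + 2
7 = 3 * 2 + 1
2 = 2 * 1 + 0
GCD(235, 288) = 1

Yes, coprime (GCD = 1)


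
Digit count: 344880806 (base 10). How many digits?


344880806 has 9 digits in base 10
floor(log10(344880806)) + 1 = floor(8.5377) + 1 = 9

9 digits (base 10)


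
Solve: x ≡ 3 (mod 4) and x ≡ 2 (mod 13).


M = 4*13 = 52
M1 = M/4 = 13, M2 = M/13 = 4
M1^(-1) mod 4 = 1, M2^(-1) mod 13 = 10
x = 3*13*1 + 2*4*10 = 119
119 mod 52 = 15
Check: 15 mod 4 = 3 ✓, 15 mod 13 = 2 ✓

x ≡ 15 (mod 52)


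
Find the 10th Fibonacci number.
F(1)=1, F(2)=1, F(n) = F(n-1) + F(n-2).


Sequence: 1, 1, 2, 3, 5, 8, 13, 21, 34, 55
F(10) = 55


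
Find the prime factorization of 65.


65 / 5 = 13
13 / 13 = 1
65 = 5 × 13


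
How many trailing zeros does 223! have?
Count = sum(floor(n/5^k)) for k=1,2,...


floor(223/5) = 44
floor(223/25) = 8
floor(223/125) = 1
Total = 53

53 trailing zeros


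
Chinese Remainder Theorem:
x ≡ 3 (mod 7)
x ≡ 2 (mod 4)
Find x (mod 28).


M = 7*4 = 28
M1 = M/7 = 4, M2 = M/4 = 7
M1^(-1) mod 7 = 2, M2^(-1) mod 4 = 3
x = 3*4*2 + 2*7*3 = 66
66 mod 28 = 10
Check: 10 mod 7 = 3 ✓, 10 mod 4 = 2 ✓

x ≡ 10 (mod 28)


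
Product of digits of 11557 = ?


1 × 1 × 5 × 5 × 7 = 175


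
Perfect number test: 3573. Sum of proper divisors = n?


Proper divisors of 3573: 1, 3, 9, 397, 1191
Sum = 1 + 3 + 9 + 397 + 1191 = 1601

No, 3573 is not perfect (1601 ≠ 3573)


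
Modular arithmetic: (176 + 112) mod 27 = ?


176 + 112 = 288
288 mod 27 = 18


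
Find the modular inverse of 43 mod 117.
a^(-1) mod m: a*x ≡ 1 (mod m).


Use the extended Euclidean algorithm on (117, 43); each row r = 117*s + 43*t:
r=117, s=1, t=0
r=43, s=0, t=1
q=2: r=31, s=1, t=-2   [117*(1) + 43*(-2) = 31]
q=1: r=12, s=-1, t=3   [117*(-1) + 43*(3) = 12]
q=2: r=7, s=3, t=-8   [117*(3) + 43*(-8) = 7]
q=1: r=5, s=-4, t=11   [117*(-4) + 43*(11) = 5]
q=1: r=2, s=7, t=-19   [117*(7) + 43*(-19) = 2]
q=2: r=1, s=-18, t=49   [117*(-18) + 43*(49) = 1]
q=2: r=0, s=43, t=-117   [117*(43) + 43*(-117) = 0]
GCD = 1 with t = 49, so 43*(49) ≡ 1 (mod 117)
Inverse = 49 mod 117 = 49
Check: 43 * 49 = 2107 ≡ 1 (mod 117)

43^(-1) ≡ 49 (mod 117)


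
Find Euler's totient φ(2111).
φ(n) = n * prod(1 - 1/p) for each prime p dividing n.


2111 = 2111
Prime factors: 2111
φ(2111) = 2111 × (1-1/2111)
= 2111 × 2110/2111 = 2110

φ(2111) = 2110


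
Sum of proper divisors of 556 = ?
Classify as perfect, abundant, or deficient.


Proper divisors: 1, 2, 4, 139, 278
Sum = 1 + 2 + 4 + 139 + 278 = 424
424 < 556 → deficient

s(556) = 424 (deficient)


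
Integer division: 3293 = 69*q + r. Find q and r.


3293 = 69 * 47 + 50
Check: 3243 + 50 = 3293

q = 47, r = 50


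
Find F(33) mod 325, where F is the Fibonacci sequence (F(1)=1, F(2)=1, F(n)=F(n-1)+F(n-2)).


F(k) mod 325 for k=1..33:
1, 1, 2, 3, 5, 8, 13, 21, 34, 55, 89, 144, 233, 52, 285, 12, 297, 309, 281, 265, 221, 161, 57, 218, 275, 168, 118, 286, 79, 40, 119, 159, 278
F(33) mod 325 = 278


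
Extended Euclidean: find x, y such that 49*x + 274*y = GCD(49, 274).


Tabular extended Euclidean (each row: r = 49*s + 274*t):
r=49, s=1, t=0
r=274, s=0, t=1
q=0: r=49, s=1, t=0   [49*(1) + 274*(0) = 49]
q=5: r=29, s=-5, t=1   [49*(-5) + 274*(1) = 29]
q=1: r=20, s=6, t=-1   [49*(6) + 274*(-1) = 20]
q=1: r=9, s=-11, t=2   [49*(-11) + 274*(2) = 9]
q=2: r=2, s=28, t=-5   [49*(28) + 274*(-5) = 2]
q=4: r=1, s=-123, t=22   [49*(-123) + 274*(22) = 1]
q=2: r=0, s=274, t=-49   [49*(274) + 274*(-49) = 0]
GCD = 1; from the row with r=1: x=-123, y=22
Check: 49*(-123) + 274*(22) = -6027 + 6028 = 1

GCD = 1, x = -123, y = 22


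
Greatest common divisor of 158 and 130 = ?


158 = 1 * 130 + 28
130 = 4 * 28 + 18
28 = 1 * 18 + 10
18 = 1 * 10 + 8
10 = 1 * 8 + 2
8 = 4 * 2 + 0
GCD = 2


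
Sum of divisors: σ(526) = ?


Divisors of 526: 1, 2, 263, 526
Sum = 1 + 2 + 263 + 526 = 792

σ(526) = 792


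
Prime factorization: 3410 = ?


3410 / 2 = 1705
1705 / 5 = 341
341 / 11 = 31
31 / 31 = 1
3410 = 2 × 5 × 11 × 31


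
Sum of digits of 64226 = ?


6 + 4 + 2 + 2 + 6 = 20


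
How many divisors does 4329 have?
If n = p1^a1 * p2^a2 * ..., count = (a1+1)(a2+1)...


4329 = 3^2 × 13^1 × 37^1
d(4329) = (2+1) × (1+1) × (1+1) = 12

12 divisors


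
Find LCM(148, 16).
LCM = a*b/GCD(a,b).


GCD(148, 16) = 4
LCM = 148*16/4 = 2368/4 = 592

LCM = 592


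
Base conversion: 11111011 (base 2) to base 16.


11111011 (base 2) = 251 (decimal)
251 (decimal) = FB (base 16)


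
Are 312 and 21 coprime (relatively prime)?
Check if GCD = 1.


Euclidean algorithm:
312 = 14 * 21 + 18
21 = 1 * 18 + 3
18 = 6 * 3 + 0
GCD(312, 21) = 3

No, not coprime (GCD = 3)


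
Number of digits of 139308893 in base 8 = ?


139308893 in base 8 = 1023327535
Number of digits = 10

10 digits (base 8)


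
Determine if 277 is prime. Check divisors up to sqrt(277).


Check divisors up to sqrt(277) = 16.6433
No divisors found.
277 is prime.

Yes, 277 is prime


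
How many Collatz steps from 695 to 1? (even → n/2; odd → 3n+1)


695 → 2086 → 1043 → 3130 → 1565 → 4696 → 2348 → 1174 → 587 → 1762 → 881 → 2644 → 1322 → 661 → 1984 → 992 → 496 → 248 → 124 → 62 → 31 → 94 → 47 → 142 → 71 → 214 → 107 → 322 → 161 → 484 → 242 → 121 → 364 → 182 → 91 → 274 → 137 → 412 → 206 → 103 → 310 → 155 → 466 → 233 → 700 → 350 → 175 → 526 → 263 → 790 → 395 → 1186 → 593 → 1780 → 890 → 445 → 1336 → 668 → 334 → 167 → 502 → 251 → 754 → 377 → 1132 → 566 → 283 → 850 → 425 → 1276 → 638 → 319 → 958 → 479 → 1438 → 719 → 2158 → 1079 → 3238 → 1619 → 4858 → 2429 → 7288 → 3644 → 1822 → 911 → 2734 → 1367 → 4102 → 2051 → 6154 → 3077 → 9232 → 4616 → 2308 → 1154 → 577 → 1732 → 866 → 433 → 1300 → 650 → 325 → 976 → 488 → 244 → 122 → 61 → 184 → 92 → 46 → 23 → 70 → 35 → 106 → 53 → 160 → 80 → 40 → 20 → 10 → 5 → 16 → 8 → 4 → 2 → 1
Total steps = 126

126 steps


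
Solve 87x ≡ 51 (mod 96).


GCD(87, 96) = 3 divides 51
Divide: 29x ≡ 17 (mod 32)
x ≡ 5 (mod 32)


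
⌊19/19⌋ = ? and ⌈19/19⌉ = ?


19/19 = 1.0000
floor = 1
ceil = 1

floor = 1, ceil = 1


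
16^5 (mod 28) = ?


16^1 mod 28 = 16
16^2 mod 28 = 4
16^3 mod 28 = 8
16^4 mod 28 = 16
16^5 mod 28 = 4


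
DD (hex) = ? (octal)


DD (base 16) = 221 (decimal)
221 (decimal) = 335 (base 8)


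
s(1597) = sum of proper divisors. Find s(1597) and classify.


Proper divisors: 1
Sum = 1 = 1
1 < 1597 → deficient

s(1597) = 1 (deficient)


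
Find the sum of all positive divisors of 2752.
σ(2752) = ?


Divisors of 2752: 1, 2, 4, 8, 16, 32, 43, 64, 86, 172, 344, 688, 1376, 2752
Sum = 1 + 2 + 4 + 8 + 16 + 32 + 43 + 64 + 86 + 172 + 344 + 688 + 1376 + 2752 = 5588

σ(2752) = 5588


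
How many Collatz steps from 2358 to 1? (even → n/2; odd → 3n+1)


2358 → 1179 → 3538 → 1769 → 5308 → 2654 → 1327 → 3982 → 1991 → 5974 → 2987 → 8962 → 4481 → 13444 → 6722 → 3361 → 10084 → 5042 → 2521 → 7564 → 3782 → 1891 → 5674 → 2837 → 8512 → 4256 → 2128 → 1064 → 532 → 266 → 133 → 400 → 200 → 100 → 50 → 25 → 76 → 38 → 19 → 58 → 29 → 88 → 44 → 22 → 11 → 34 → 17 → 52 → 26 → 13 → 40 → 20 → 10 → 5 → 16 → 8 → 4 → 2 → 1
Total steps = 58

58 steps


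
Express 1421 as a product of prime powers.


1421 / 7 = 203
203 / 7 = 29
29 / 29 = 1
1421 = 7^2 × 29


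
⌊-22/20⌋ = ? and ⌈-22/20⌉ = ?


-22/20 = -1.1000
floor = -2
ceil = -1

floor = -2, ceil = -1


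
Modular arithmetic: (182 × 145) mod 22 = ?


182 × 145 = 26390
26390 mod 22 = 12


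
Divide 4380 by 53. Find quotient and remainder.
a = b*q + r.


4380 = 53 * 82 + 34
Check: 4346 + 34 = 4380

q = 82, r = 34


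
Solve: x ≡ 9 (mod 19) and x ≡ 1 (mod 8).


M = 19*8 = 152
M1 = M/19 = 8, M2 = M/8 = 19
M1^(-1) mod 19 = 12, M2^(-1) mod 8 = 3
x = 9*8*12 + 1*19*3 = 921
921 mod 152 = 9
Check: 9 mod 19 = 9 ✓, 9 mod 8 = 1 ✓

x ≡ 9 (mod 152)


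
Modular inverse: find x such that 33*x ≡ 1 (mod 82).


Use the extended Euclidean algorithm on (82, 33); each row r = 82*s + 33*t:
r=82, s=1, t=0
r=33, s=0, t=1
q=2: r=16, s=1, t=-2   [82*(1) + 33*(-2) = 16]
q=2: r=1, s=-2, t=5   [82*(-2) + 33*(5) = 1]
q=16: r=0, s=33, t=-82   [82*(33) + 33*(-82) = 0]
GCD = 1 with t = 5, so 33*(5) ≡ 1 (mod 82)
Inverse = 5 mod 82 = 5
Check: 33 * 5 = 165 ≡ 1 (mod 82)

33^(-1) ≡ 5 (mod 82)


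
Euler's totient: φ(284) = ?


284 = 2^2 × 71
Prime factors: 2, 71
φ(284) = 284 × (1-1/2) × (1-1/71)
= 284 × 1/2 × 70/71 = 140

φ(284) = 140


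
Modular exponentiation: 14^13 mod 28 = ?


14^1 mod 28 = 14
14^2 mod 28 = 0
14^3 mod 28 = 0
14^4 mod 28 = 0
14^5 mod 28 = 0
14^6 mod 28 = 0
14^7 mod 28 = 0
14^8 mod 28 = 0
14^9 mod 28 = 0
14^10 mod 28 = 0
14^11 mod 28 = 0
14^12 mod 28 = 0
14^13 mod 28 = 0


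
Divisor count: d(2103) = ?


2103 = 3^1 × 701^1
d(2103) = (1+1) × (1+1) = 4

4 divisors


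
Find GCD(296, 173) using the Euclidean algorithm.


296 = 1 * 173 + 123
173 = 1 * 123 + 50
123 = 2 * 50 + 23
50 = 2 * 23 + 4
23 = 5 * 4 + 3
4 = 1 * 3 + 1
3 = 3 * 1 + 0
GCD = 1


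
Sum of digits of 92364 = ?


9 + 2 + 3 + 6 + 4 = 24


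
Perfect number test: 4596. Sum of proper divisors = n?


Proper divisors of 4596: 1, 2, 3, 4, 6, 12, 383, 766, 1149, 1532, 2298
Sum = 1 + 2 + 3 + 4 + 6 + 12 + 383 + 766 + 1149 + 1532 + 2298 = 6156

No, 4596 is not perfect (6156 ≠ 4596)


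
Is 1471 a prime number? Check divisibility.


Check divisors up to sqrt(1471) = 38.3536
No divisors found.
1471 is prime.

Yes, 1471 is prime


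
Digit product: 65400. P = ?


6 × 5 × 4 × 0 × 0 = 0


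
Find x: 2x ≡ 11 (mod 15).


GCD(2, 15) = 1, unique solution
a^(-1) mod 15 = 8
x = 8 * 11 mod 15 = 13

x ≡ 13 (mod 15)


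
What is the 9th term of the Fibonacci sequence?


Sequence: 1, 1, 2, 3, 5, 8, 13, 21, 34
F(9) = 34


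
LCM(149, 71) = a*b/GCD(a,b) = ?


GCD(149, 71) = 1
LCM = 149*71/1 = 10579/1 = 10579

LCM = 10579


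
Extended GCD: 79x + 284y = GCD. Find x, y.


Tabular extended Euclidean (each row: r = 79*s + 284*t):
r=79, s=1, t=0
r=284, s=0, t=1
q=0: r=79, s=1, t=0   [79*(1) + 284*(0) = 79]
q=3: r=47, s=-3, t=1   [79*(-3) + 284*(1) = 47]
q=1: r=32, s=4, t=-1   [79*(4) + 284*(-1) = 32]
q=1: r=15, s=-7, t=2   [79*(-7) + 284*(2) = 15]
q=2: r=2, s=18, t=-5   [79*(18) + 284*(-5) = 2]
q=7: r=1, s=-133, t=37   [79*(-133) + 284*(37) = 1]
q=2: r=0, s=284, t=-79   [79*(284) + 284*(-79) = 0]
GCD = 1; from the row with r=1: x=-133, y=37
Check: 79*(-133) + 284*(37) = -10507 + 10508 = 1

GCD = 1, x = -133, y = 37


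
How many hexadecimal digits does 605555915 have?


605555915 in base 16 = 24180CCB
Number of digits = 8

8 digits (base 16)


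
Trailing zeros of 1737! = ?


floor(1737/5) = 347
floor(1737/25) = 69
floor(1737/125) = 13
floor(1737/625) = 2
Total = 431

431 trailing zeros


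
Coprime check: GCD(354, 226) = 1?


Euclidean algorithm:
354 = 1 * 226 + 128
226 = 1 * 128 + 98
128 = 1 * 98 + 30
98 = 3 * 30 + 8
30 = 3 * 8 + 6
8 = 1 * 6 + 2
6 = 3 * 2 + 0
GCD(354, 226) = 2

No, not coprime (GCD = 2)


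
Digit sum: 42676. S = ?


4 + 2 + 6 + 7 + 6 = 25


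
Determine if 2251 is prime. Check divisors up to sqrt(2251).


Check divisors up to sqrt(2251) = 47.4447
No divisors found.
2251 is prime.

Yes, 2251 is prime


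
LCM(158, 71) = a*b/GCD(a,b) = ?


GCD(158, 71) = 1
LCM = 158*71/1 = 11218/1 = 11218

LCM = 11218


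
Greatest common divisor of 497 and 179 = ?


497 = 2 * 179 + 139
179 = 1 * 139 + 40
139 = 3 * 40 + 19
40 = 2 * 19 + 2
19 = 9 * 2 + 1
2 = 2 * 1 + 0
GCD = 1


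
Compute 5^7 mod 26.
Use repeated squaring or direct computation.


5^1 mod 26 = 5
5^2 mod 26 = 25
5^3 mod 26 = 21
5^4 mod 26 = 1
5^5 mod 26 = 5
5^6 mod 26 = 25
5^7 mod 26 = 21


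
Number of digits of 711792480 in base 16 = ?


711792480 in base 16 = 2A6D1760
Number of digits = 8

8 digits (base 16)


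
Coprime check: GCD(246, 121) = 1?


Euclidean algorithm:
246 = 2 * 121 + 4
121 = 30 * 4 + 1
4 = 4 * 1 + 0
GCD(246, 121) = 1

Yes, coprime (GCD = 1)


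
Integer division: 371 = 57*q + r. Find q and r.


371 = 57 * 6 + 29
Check: 342 + 29 = 371

q = 6, r = 29


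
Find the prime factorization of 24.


24 / 2 = 12
12 / 2 = 6
6 / 2 = 3
3 / 3 = 1
24 = 2^3 × 3


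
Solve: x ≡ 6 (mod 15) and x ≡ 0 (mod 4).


M = 15*4 = 60
M1 = M/15 = 4, M2 = M/4 = 15
M1^(-1) mod 15 = 4, M2^(-1) mod 4 = 3
x = 6*4*4 + 0*15*3 = 96
96 mod 60 = 36
Check: 36 mod 15 = 6 ✓, 36 mod 4 = 0 ✓

x ≡ 36 (mod 60)


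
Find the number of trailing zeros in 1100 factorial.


floor(1100/5) = 220
floor(1100/25) = 44
floor(1100/125) = 8
floor(1100/625) = 1
Total = 273

273 trailing zeros


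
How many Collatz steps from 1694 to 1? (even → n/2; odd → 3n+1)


1694 → 847 → 2542 → 1271 → 3814 → 1907 → 5722 → 2861 → 8584 → 4292 → 2146 → 1073 → 3220 → 1610 → 805 → 2416 → 1208 → 604 → 302 → 151 → 454 → 227 → 682 → 341 → 1024 → 512 → 256 → 128 → 64 → 32 → 16 → 8 → 4 → 2 → 1
Total steps = 34

34 steps


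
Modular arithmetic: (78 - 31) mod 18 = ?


78 - 31 = 47
47 mod 18 = 11


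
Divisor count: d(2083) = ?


2083 = 2083^1
d(2083) = (1+1) = 2

2 divisors


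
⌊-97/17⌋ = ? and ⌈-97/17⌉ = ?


-97/17 = -5.7059
floor = -6
ceil = -5

floor = -6, ceil = -5


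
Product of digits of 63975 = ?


6 × 3 × 9 × 7 × 5 = 5670


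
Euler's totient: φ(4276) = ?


4276 = 2^2 × 1069
Prime factors: 2, 1069
φ(4276) = 4276 × (1-1/2) × (1-1/1069)
= 4276 × 1/2 × 1068/1069 = 2136

φ(4276) = 2136


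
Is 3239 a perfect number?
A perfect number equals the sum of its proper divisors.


Proper divisors of 3239: 1, 41, 79
Sum = 1 + 41 + 79 = 121

No, 3239 is not perfect (121 ≠ 3239)


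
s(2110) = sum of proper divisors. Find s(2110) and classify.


Proper divisors: 1, 2, 5, 10, 211, 422, 1055
Sum = 1 + 2 + 5 + 10 + 211 + 422 + 1055 = 1706
1706 < 2110 → deficient

s(2110) = 1706 (deficient)


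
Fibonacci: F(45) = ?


Sequence: 1, 1, 2, 3, 5, 8, 13, 21, 34, 55, 89, 144, 233, 377, 610, 987, 1597, 2584, 4181, 6765, 10946, 17711, 28657, 46368, 75025, 121393, 196418, 317811, 514229, 832040, 1346269, 2178309, 3524578, 5702887, 9227465, 14930352, 24157817, 39088169, 63245986, 102334155, 165580141, 267914296, 433494437, 701408733, 1134903170
F(45) = 1134903170


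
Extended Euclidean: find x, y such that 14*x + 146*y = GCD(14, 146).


Tabular extended Euclidean (each row: r = 14*s + 146*t):
r=14, s=1, t=0
r=146, s=0, t=1
q=0: r=14, s=1, t=0   [14*(1) + 146*(0) = 14]
q=10: r=6, s=-10, t=1   [14*(-10) + 146*(1) = 6]
q=2: r=2, s=21, t=-2   [14*(21) + 146*(-2) = 2]
q=3: r=0, s=-73, t=7   [14*(-73) + 146*(7) = 0]
GCD = 2; from the row with r=2: x=21, y=-2
Check: 14*(21) + 146*(-2) = 294 - 292 = 2

GCD = 2, x = 21, y = -2


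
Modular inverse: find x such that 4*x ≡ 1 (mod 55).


Use the extended Euclidean algorithm on (55, 4); each row r = 55*s + 4*t:
r=55, s=1, t=0
r=4, s=0, t=1
q=13: r=3, s=1, t=-13   [55*(1) + 4*(-13) = 3]
q=1: r=1, s=-1, t=14   [55*(-1) + 4*(14) = 1]
q=3: r=0, s=4, t=-55   [55*(4) + 4*(-55) = 0]
GCD = 1 with t = 14, so 4*(14) ≡ 1 (mod 55)
Inverse = 14 mod 55 = 14
Check: 4 * 14 = 56 ≡ 1 (mod 55)

4^(-1) ≡ 14 (mod 55)


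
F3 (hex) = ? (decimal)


F3 (base 16) = 243 (decimal)
243 (decimal) = 243 (base 10)


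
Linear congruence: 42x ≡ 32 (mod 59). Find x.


GCD(42, 59) = 1, unique solution
a^(-1) mod 59 = 52
x = 52 * 32 mod 59 = 12

x ≡ 12 (mod 59)


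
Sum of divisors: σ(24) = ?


Divisors of 24: 1, 2, 3, 4, 6, 8, 12, 24
Sum = 1 + 2 + 3 + 4 + 6 + 8 + 12 + 24 = 60

σ(24) = 60


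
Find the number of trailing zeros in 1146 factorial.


floor(1146/5) = 229
floor(1146/25) = 45
floor(1146/125) = 9
floor(1146/625) = 1
Total = 284

284 trailing zeros


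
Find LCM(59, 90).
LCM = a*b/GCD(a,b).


GCD(59, 90) = 1
LCM = 59*90/1 = 5310/1 = 5310

LCM = 5310


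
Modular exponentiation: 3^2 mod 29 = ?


3^1 mod 29 = 3
3^2 mod 29 = 9


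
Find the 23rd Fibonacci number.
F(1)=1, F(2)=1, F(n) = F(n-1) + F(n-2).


Sequence: 1, 1, 2, 3, 5, 8, 13, 21, 34, 55, 89, 144, 233, 377, 610, 987, 1597, 2584, 4181, 6765, 10946, 17711, 28657
F(23) = 28657


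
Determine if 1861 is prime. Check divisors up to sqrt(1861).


Check divisors up to sqrt(1861) = 43.1393
No divisors found.
1861 is prime.

Yes, 1861 is prime


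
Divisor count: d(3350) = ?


3350 = 2^1 × 5^2 × 67^1
d(3350) = (1+1) × (2+1) × (1+1) = 12

12 divisors


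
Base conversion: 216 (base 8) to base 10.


216 (base 8) = 142 (decimal)
142 (decimal) = 142 (base 10)


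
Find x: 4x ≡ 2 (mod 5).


GCD(4, 5) = 1, unique solution
a^(-1) mod 5 = 4
x = 4 * 2 mod 5 = 3

x ≡ 3 (mod 5)


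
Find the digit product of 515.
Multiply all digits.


5 × 1 × 5 = 25


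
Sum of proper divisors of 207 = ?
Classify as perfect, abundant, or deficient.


Proper divisors: 1, 3, 9, 23, 69
Sum = 1 + 3 + 9 + 23 + 69 = 105
105 < 207 → deficient

s(207) = 105 (deficient)


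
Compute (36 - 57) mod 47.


36 - 57 = -21
-21 mod 47 = 26


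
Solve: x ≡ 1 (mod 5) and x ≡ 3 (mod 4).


M = 5*4 = 20
M1 = M/5 = 4, M2 = M/4 = 5
M1^(-1) mod 5 = 4, M2^(-1) mod 4 = 1
x = 1*4*4 + 3*5*1 = 31
31 mod 20 = 11
Check: 11 mod 5 = 1 ✓, 11 mod 4 = 3 ✓

x ≡ 11 (mod 20)


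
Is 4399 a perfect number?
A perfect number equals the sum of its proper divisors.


Proper divisors of 4399: 1, 53, 83
Sum = 1 + 53 + 83 = 137

No, 4399 is not perfect (137 ≠ 4399)


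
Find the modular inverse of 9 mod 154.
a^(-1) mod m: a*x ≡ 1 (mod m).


Use the extended Euclidean algorithm on (154, 9); each row r = 154*s + 9*t:
r=154, s=1, t=0
r=9, s=0, t=1
q=17: r=1, s=1, t=-17   [154*(1) + 9*(-17) = 1]
q=9: r=0, s=-9, t=154   [154*(-9) + 9*(154) = 0]
GCD = 1 with t = -17, so 9*(-17) ≡ 1 (mod 154)
Inverse = -17 mod 154 = 137
Check: 9 * 137 = 1233 ≡ 1 (mod 154)

9^(-1) ≡ 137 (mod 154)


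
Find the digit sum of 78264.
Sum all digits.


7 + 8 + 2 + 6 + 4 = 27


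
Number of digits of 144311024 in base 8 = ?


144311024 in base 8 = 1046401360
Number of digits = 10

10 digits (base 8)


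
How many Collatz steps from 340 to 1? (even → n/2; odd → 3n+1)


340 → 170 → 85 → 256 → 128 → 64 → 32 → 16 → 8 → 4 → 2 → 1
Total steps = 11

11 steps


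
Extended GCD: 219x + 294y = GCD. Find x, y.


Tabular extended Euclidean (each row: r = 219*s + 294*t):
r=219, s=1, t=0
r=294, s=0, t=1
q=0: r=219, s=1, t=0   [219*(1) + 294*(0) = 219]
q=1: r=75, s=-1, t=1   [219*(-1) + 294*(1) = 75]
q=2: r=69, s=3, t=-2   [219*(3) + 294*(-2) = 69]
q=1: r=6, s=-4, t=3   [219*(-4) + 294*(3) = 6]
q=11: r=3, s=47, t=-35   [219*(47) + 294*(-35) = 3]
q=2: r=0, s=-98, t=73   [219*(-98) + 294*(73) = 0]
GCD = 3; from the row with r=3: x=47, y=-35
Check: 219*(47) + 294*(-35) = 10293 - 10290 = 3

GCD = 3, x = 47, y = -35


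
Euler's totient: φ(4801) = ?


4801 = 4801
Prime factors: 4801
φ(4801) = 4801 × (1-1/4801)
= 4801 × 4800/4801 = 4800

φ(4801) = 4800


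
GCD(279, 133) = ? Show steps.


279 = 2 * 133 + 13
133 = 10 * 13 + 3
13 = 4 * 3 + 1
3 = 3 * 1 + 0
GCD = 1


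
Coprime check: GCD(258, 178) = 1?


Euclidean algorithm:
258 = 1 * 178 + 80
178 = 2 * 80 + 18
80 = 4 * 18 + 8
18 = 2 * 8 + 2
8 = 4 * 2 + 0
GCD(258, 178) = 2

No, not coprime (GCD = 2)


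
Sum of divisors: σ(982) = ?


Divisors of 982: 1, 2, 491, 982
Sum = 1 + 2 + 491 + 982 = 1476

σ(982) = 1476


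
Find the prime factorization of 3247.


3247 / 17 = 191
191 / 191 = 1
3247 = 17 × 191


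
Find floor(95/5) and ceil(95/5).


95/5 = 19.0000
floor = 19
ceil = 19

floor = 19, ceil = 19


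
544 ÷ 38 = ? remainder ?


544 = 38 * 14 + 12
Check: 532 + 12 = 544

q = 14, r = 12


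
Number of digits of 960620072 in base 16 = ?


960620072 in base 16 = 3941E628
Number of digits = 8

8 digits (base 16)


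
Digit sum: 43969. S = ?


4 + 3 + 9 + 6 + 9 = 31


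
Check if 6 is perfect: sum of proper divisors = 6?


Proper divisors of 6: 1, 2, 3
Sum = 1 + 2 + 3 = 6

Yes, 6 is perfect (6 = 6)


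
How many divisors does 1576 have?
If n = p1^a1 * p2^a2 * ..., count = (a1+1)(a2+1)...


1576 = 2^3 × 197^1
d(1576) = (3+1) × (1+1) = 8

8 divisors


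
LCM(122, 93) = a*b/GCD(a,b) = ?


GCD(122, 93) = 1
LCM = 122*93/1 = 11346/1 = 11346

LCM = 11346


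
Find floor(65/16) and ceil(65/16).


65/16 = 4.0625
floor = 4
ceil = 5

floor = 4, ceil = 5


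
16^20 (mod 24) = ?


16^1 mod 24 = 16
16^2 mod 24 = 16
16^3 mod 24 = 16
16^4 mod 24 = 16
16^5 mod 24 = 16
16^6 mod 24 = 16
16^7 mod 24 = 16
16^8 mod 24 = 16
16^9 mod 24 = 16
16^10 mod 24 = 16
16^11 mod 24 = 16
16^12 mod 24 = 16
16^13 mod 24 = 16
16^14 mod 24 = 16
16^15 mod 24 = 16
16^16 mod 24 = 16
16^17 mod 24 = 16
16^18 mod 24 = 16
16^19 mod 24 = 16
16^20 mod 24 = 16


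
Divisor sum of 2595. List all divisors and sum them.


Divisors of 2595: 1, 3, 5, 15, 173, 519, 865, 2595
Sum = 1 + 3 + 5 + 15 + 173 + 519 + 865 + 2595 = 4176

σ(2595) = 4176


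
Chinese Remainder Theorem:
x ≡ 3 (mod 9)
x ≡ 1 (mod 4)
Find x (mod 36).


M = 9*4 = 36
M1 = M/9 = 4, M2 = M/4 = 9
M1^(-1) mod 9 = 7, M2^(-1) mod 4 = 1
x = 3*4*7 + 1*9*1 = 93
93 mod 36 = 21
Check: 21 mod 9 = 3 ✓, 21 mod 4 = 1 ✓

x ≡ 21 (mod 36)


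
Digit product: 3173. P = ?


3 × 1 × 7 × 3 = 63


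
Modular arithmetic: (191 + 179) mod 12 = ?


191 + 179 = 370
370 mod 12 = 10


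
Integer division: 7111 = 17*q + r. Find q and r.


7111 = 17 * 418 + 5
Check: 7106 + 5 = 7111

q = 418, r = 5


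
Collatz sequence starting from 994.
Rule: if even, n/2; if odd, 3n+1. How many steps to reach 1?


994 → 497 → 1492 → 746 → 373 → 1120 → 560 → 280 → 140 → 70 → 35 → 106 → 53 → 160 → 80 → 40 → 20 → 10 → 5 → 16 → 8 → 4 → 2 → 1
Total steps = 23

23 steps


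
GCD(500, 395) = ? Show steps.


500 = 1 * 395 + 105
395 = 3 * 105 + 80
105 = 1 * 80 + 25
80 = 3 * 25 + 5
25 = 5 * 5 + 0
GCD = 5


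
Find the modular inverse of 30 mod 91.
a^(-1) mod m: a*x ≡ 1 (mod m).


Use the extended Euclidean algorithm on (91, 30); each row r = 91*s + 30*t:
r=91, s=1, t=0
r=30, s=0, t=1
q=3: r=1, s=1, t=-3   [91*(1) + 30*(-3) = 1]
q=30: r=0, s=-30, t=91   [91*(-30) + 30*(91) = 0]
GCD = 1 with t = -3, so 30*(-3) ≡ 1 (mod 91)
Inverse = -3 mod 91 = 88
Check: 30 * 88 = 2640 ≡ 1 (mod 91)

30^(-1) ≡ 88 (mod 91)


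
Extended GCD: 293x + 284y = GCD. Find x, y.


Tabular extended Euclidean (each row: r = 293*s + 284*t):
r=293, s=1, t=0
r=284, s=0, t=1
q=1: r=9, s=1, t=-1   [293*(1) + 284*(-1) = 9]
q=31: r=5, s=-31, t=32   [293*(-31) + 284*(32) = 5]
q=1: r=4, s=32, t=-33   [293*(32) + 284*(-33) = 4]
q=1: r=1, s=-63, t=65   [293*(-63) + 284*(65) = 1]
q=4: r=0, s=284, t=-293   [293*(284) + 284*(-293) = 0]
GCD = 1; from the row with r=1: x=-63, y=65
Check: 293*(-63) + 284*(65) = -18459 + 18460 = 1

GCD = 1, x = -63, y = 65


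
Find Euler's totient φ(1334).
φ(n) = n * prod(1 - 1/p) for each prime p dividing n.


1334 = 2 × 23 × 29
Prime factors: 2, 23, 29
φ(1334) = 1334 × (1-1/2) × (1-1/23) × (1-1/29)
= 1334 × 1/2 × 22/23 × 28/29 = 616

φ(1334) = 616


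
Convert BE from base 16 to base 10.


BE (base 16) = 190 (decimal)
190 (decimal) = 190 (base 10)


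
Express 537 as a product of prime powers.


537 / 3 = 179
179 / 179 = 1
537 = 3 × 179


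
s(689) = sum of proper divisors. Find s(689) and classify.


Proper divisors: 1, 13, 53
Sum = 1 + 13 + 53 = 67
67 < 689 → deficient

s(689) = 67 (deficient)


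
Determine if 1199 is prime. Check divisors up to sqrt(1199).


1199 / 11 = 109 (exact division)
1199 is NOT prime.

No, 1199 is not prime


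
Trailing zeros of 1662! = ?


floor(1662/5) = 332
floor(1662/25) = 66
floor(1662/125) = 13
floor(1662/625) = 2
Total = 413

413 trailing zeros


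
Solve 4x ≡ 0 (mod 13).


GCD(4, 13) = 1, unique solution
a^(-1) mod 13 = 10
x = 10 * 0 mod 13 = 0

x ≡ 0 (mod 13)


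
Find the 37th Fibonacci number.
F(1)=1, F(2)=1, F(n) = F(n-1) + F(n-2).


Sequence: 1, 1, 2, 3, 5, 8, 13, 21, 34, 55, 89, 144, 233, 377, 610, 987, 1597, 2584, 4181, 6765, 10946, 17711, 28657, 46368, 75025, 121393, 196418, 317811, 514229, 832040, 1346269, 2178309, 3524578, 5702887, 9227465, 14930352, 24157817
F(37) = 24157817


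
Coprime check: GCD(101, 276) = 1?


Euclidean algorithm:
276 = 2 * 101 + 74
101 = 1 * 74 + 27
74 = 2 * 27 + 20
27 = 1 * 20 + 7
20 = 2 * 7 + 6
7 = 1 * 6 + 1
6 = 6 * 1 + 0
GCD(101, 276) = 1

Yes, coprime (GCD = 1)


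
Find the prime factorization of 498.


498 / 2 = 249
249 / 3 = 83
83 / 83 = 1
498 = 2 × 3 × 83


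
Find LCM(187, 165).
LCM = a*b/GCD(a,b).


GCD(187, 165) = 11
LCM = 187*165/11 = 30855/11 = 2805

LCM = 2805


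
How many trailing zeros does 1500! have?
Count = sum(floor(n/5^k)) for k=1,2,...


floor(1500/5) = 300
floor(1500/25) = 60
floor(1500/125) = 12
floor(1500/625) = 2
Total = 374

374 trailing zeros


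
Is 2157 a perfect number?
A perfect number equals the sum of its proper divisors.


Proper divisors of 2157: 1, 3, 719
Sum = 1 + 3 + 719 = 723

No, 2157 is not perfect (723 ≠ 2157)


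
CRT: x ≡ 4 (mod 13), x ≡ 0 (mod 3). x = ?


M = 13*3 = 39
M1 = M/13 = 3, M2 = M/3 = 13
M1^(-1) mod 13 = 9, M2^(-1) mod 3 = 1
x = 4*3*9 + 0*13*1 = 108
108 mod 39 = 30
Check: 30 mod 13 = 4 ✓, 30 mod 3 = 0 ✓

x ≡ 30 (mod 39)


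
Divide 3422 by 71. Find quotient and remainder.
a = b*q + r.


3422 = 71 * 48 + 14
Check: 3408 + 14 = 3422

q = 48, r = 14


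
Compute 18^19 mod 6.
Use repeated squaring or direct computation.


18^1 mod 6 = 0
18^2 mod 6 = 0
18^3 mod 6 = 0
18^4 mod 6 = 0
18^5 mod 6 = 0
18^6 mod 6 = 0
18^7 mod 6 = 0
18^8 mod 6 = 0
18^9 mod 6 = 0
18^10 mod 6 = 0
18^11 mod 6 = 0
18^12 mod 6 = 0
18^13 mod 6 = 0
18^14 mod 6 = 0
18^15 mod 6 = 0
18^16 mod 6 = 0
18^17 mod 6 = 0
18^18 mod 6 = 0
18^19 mod 6 = 0
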